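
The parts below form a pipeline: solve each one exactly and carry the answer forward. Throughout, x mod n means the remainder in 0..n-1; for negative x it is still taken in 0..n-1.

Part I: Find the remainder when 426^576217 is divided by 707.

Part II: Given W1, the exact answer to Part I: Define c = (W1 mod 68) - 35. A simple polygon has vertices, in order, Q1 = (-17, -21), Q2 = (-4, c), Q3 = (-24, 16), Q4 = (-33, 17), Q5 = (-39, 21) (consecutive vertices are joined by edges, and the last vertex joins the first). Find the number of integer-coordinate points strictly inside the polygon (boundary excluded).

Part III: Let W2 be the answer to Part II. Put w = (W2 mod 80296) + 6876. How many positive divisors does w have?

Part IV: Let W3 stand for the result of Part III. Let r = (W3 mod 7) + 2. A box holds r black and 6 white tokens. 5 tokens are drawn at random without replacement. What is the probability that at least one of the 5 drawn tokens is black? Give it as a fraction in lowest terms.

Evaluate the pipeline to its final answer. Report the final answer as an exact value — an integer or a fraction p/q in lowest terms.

131/132

Part I: squarings mod 707: 426^1=426, 426^2=484, 426^4=239, 426^8=561, 426^16=106, 426^32=631, 426^64=120, 426^128=260, 426^256=435, 426^512=456, 426^1024=78, 426^2048=428, 426^4096=71, 426^8192=92, 426^16384=687, 426^32768=400, 426^65536=218, 426^131072=155, 426^262144=694, 426^524288=169; 426^576217 = 426^1 * 426^8 * 426^16 * 426^64 * 426^128 * 426^512 * 426^2048 * 426^16384 * 426^32768 * 426^524288 = 615 (mod 707); answer 615
Part II: W1 = 615; c = -32; cross terms: (-17*-32 - -4*-21)=460, (-4*16 - -24*-32)=-832, (-24*17 - -33*16)=120, (-33*21 - -39*17)=-30, (-39*-21 - -17*21)=1176; twice the area = |894| = 894; area = 447; boundary points = 1 + 4 + 1 + 2 + 2 = 10; strictly interior points = area - boundary/2 + 1 = 443; answer 443
Part III: W2 = 443; w = 7319; 7319 = 13 * 563; number of divisors = (1+1) * (1+1) = 4; answer 4
Part IV: W3 = 4; r = 6; total draws C(12,5) = 792; complement C(6,5) = 6; favorable 792 - 6 = 786; P = 131/132; answer 131/132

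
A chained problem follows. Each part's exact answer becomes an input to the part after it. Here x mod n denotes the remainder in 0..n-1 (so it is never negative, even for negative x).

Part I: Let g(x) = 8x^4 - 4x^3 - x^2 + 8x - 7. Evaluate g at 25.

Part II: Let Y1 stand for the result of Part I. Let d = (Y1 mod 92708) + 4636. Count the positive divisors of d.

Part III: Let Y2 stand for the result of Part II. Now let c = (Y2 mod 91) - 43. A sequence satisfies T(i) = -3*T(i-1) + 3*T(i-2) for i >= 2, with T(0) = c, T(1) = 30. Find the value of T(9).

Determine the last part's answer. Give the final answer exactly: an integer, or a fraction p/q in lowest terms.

1925775

Part I: 8*(25)^4 - 4*(25)^3 - 1*(25)^2 + 8*(25)^1 - 7 = (3125000) + (-62500) + (-625) + (200) + (-7) = 3062068; answer 3062068
Part II: Y1 = 3062068; d = 7340; 7340 = 2^2 * 5 * 367; number of divisors = (2+1) * (1+1) * (1+1) = 12; answer 12
Part III: Y2 = 12; c = -31; T(2) = -3*(30) + 3*(-31) = -183; iterating: T(2)=-183, T(3)=639, T(4)=-2466, T(5)=9315, T(6)=-35343, T(7)=133974, T(8)=-507951, T(9)=1925775; answer 1925775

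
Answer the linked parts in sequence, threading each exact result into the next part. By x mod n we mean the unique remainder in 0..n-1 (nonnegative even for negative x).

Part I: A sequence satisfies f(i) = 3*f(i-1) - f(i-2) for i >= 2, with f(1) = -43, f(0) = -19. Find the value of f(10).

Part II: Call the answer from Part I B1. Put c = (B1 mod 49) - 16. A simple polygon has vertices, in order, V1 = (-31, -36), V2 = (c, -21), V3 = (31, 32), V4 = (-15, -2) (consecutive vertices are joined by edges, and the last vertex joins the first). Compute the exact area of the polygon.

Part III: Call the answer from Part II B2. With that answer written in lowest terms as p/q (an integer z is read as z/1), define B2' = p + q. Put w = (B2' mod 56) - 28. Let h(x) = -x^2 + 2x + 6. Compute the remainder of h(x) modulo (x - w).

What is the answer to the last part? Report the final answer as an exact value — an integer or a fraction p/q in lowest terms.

-42

Part I: f(2) = 3*(-43) - 1*(-19) = -110; iterating: f(2)=-110, f(3)=-287, f(4)=-751, f(5)=-1966, f(6)=-5147, f(7)=-13475, f(8)=-35278, f(9)=-92359, f(10)=-241799; answer -241799
Part II: B1 = -241799; c = 0; cross terms: (-31*-21 - 0*-36)=651, (0*32 - 31*-21)=651, (31*-2 - -15*32)=418, (-15*-36 - -31*-2)=478; twice the area = |2198| = 2198; area = 1099; answer 1099
Part III: B2 = 1099; threaded value p + q = 1100; w = 8; remainder = value at the root: -1*(8)^2 + 2*(8)^1 + 6 = (-64) + (16) + (6) = -42; answer -42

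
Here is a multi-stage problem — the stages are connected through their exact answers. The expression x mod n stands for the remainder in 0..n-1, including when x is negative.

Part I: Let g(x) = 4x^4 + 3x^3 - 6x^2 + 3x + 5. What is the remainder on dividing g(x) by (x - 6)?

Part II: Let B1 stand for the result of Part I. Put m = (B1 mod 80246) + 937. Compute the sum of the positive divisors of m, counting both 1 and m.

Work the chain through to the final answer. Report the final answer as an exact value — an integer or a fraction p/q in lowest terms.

17112

Part I: remainder = value at the root: 4*(6)^4 + 3*(6)^3 - 6*(6)^2 + 3*(6)^1 + 5 = (5184) + (648) + (-216) + (18) + (5) = 5639; answer 5639
Part II: B1 = 5639; m = 6576; 6576 = 2^4 * 3 * 137; sigma = (1 + 2 + 4 + 8 + 16) * (1 + 3) * (1 + 137) = 31 * 4 * 138 = 17112; answer 17112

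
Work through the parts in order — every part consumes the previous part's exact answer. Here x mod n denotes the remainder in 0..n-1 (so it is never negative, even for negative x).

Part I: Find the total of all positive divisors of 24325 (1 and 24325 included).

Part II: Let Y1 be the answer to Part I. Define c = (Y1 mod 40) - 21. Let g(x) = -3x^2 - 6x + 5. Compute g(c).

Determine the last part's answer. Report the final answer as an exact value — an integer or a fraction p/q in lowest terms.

Part I: 24325 = 5^2 * 7 * 139; sigma = (1 + 5 + 25) * (1 + 7) * (1 + 139) = 31 * 8 * 140 = 34720; answer 34720
Part II: Y1 = 34720; c = -21; -3*(-21)^2 - 6*(-21)^1 + 5 = (-1323) + (126) + (5) = -1192; answer -1192

-1192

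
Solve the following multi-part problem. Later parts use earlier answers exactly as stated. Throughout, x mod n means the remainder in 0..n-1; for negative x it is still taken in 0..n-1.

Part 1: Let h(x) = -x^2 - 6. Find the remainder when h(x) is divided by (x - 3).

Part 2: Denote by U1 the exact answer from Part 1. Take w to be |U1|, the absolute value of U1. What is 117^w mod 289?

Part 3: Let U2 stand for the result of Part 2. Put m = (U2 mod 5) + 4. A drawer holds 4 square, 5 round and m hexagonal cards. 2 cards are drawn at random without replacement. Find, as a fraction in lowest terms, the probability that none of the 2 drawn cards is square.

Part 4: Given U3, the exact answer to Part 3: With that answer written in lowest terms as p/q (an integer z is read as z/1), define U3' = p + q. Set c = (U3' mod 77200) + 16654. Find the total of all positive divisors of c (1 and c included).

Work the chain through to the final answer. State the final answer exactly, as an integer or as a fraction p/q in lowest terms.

Part 1: remainder = value at the root: -1*(3)^2 - 6 = (-9) + (-6) = -15; answer -15
Part 2: U1 = -15; w = 15; squarings mod 289: 117^1=117, 117^2=106, 117^4=254, 117^8=69; 117^15 = 117^1 * 117^2 * 117^4 * 117^8 = 263 (mod 289); answer 263
Part 3: U2 = 263; m = 7; total draws C(16,2) = 120; favorable C(12,2) = 66; P = 11/20; answer 11/20
Part 4: U3 = 11/20; threaded value p + q = 31; c = 16685; 16685 = 5 * 47 * 71; sigma = (1 + 5) * (1 + 47) * (1 + 71) = 6 * 48 * 72 = 20736; answer 20736

20736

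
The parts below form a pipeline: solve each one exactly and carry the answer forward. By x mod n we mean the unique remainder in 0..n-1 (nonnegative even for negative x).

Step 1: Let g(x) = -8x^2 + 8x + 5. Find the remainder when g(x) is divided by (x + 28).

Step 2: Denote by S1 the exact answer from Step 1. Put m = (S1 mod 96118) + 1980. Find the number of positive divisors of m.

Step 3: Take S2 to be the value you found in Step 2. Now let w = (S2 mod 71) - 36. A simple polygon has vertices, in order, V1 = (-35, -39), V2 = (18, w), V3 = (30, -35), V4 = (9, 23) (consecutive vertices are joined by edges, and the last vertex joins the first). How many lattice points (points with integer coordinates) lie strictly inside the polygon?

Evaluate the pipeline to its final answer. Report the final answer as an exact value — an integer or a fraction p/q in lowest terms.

1803

Step 1: remainder = value at the root: -8*(-28)^2 + 8*(-28)^1 + 5 = (-6272) + (-224) + (5) = -6491; answer -6491
Step 2: S1 = -6491; m = 91607; 91607 = 101 * 907; number of divisors = (1+1) * (1+1) = 4; answer 4
Step 3: S2 = 4; w = -32; cross terms: (-35*-32 - 18*-39)=1822, (18*-35 - 30*-32)=330, (30*23 - 9*-35)=1005, (9*-39 - -35*23)=454; twice the area = |3611| = 3611; area = 3611/2; boundary points = 1 + 3 + 1 + 2 = 7; strictly interior points = area - boundary/2 + 1 = 1803; answer 1803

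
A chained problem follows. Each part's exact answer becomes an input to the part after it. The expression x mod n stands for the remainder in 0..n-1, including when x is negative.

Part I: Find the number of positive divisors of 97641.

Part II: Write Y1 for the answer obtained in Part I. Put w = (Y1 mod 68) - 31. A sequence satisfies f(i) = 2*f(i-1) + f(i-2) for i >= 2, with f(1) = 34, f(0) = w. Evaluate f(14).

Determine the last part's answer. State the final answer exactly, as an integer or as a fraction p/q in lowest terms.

2110829

Part I: 97641 = 3^2 * 19 * 571; number of divisors = (2+1) * (1+1) * (1+1) = 12; answer 12
Part II: Y1 = 12; w = -19; f(2) = 2*(34) + 1*(-19) = 49; iterating: f(2)=49, f(3)=132, f(4)=313, f(5)=758, f(6)=1829, f(7)=4416, f(8)=10661, f(9)=25738, f(10)=62137, f(11)=150012, f(12)=362161, f(13)=874334, f(14)=2110829; answer 2110829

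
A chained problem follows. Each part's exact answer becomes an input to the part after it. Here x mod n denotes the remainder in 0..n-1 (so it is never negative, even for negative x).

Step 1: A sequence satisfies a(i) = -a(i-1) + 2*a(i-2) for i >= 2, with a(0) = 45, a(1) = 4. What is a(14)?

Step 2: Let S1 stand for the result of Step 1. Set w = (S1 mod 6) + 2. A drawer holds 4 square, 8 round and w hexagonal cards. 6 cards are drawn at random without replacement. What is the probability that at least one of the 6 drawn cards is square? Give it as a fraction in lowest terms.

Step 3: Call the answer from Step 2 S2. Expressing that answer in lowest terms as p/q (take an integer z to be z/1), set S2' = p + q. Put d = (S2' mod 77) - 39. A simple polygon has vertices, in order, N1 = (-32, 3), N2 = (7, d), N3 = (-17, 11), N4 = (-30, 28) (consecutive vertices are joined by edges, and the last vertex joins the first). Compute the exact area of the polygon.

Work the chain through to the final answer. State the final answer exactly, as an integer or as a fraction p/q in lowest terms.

283

Step 1: a(2) = -1*(4) + 2*(45) = 86; iterating: a(2)=86, a(3)=-78, a(4)=250, a(5)=-406, a(6)=906, a(7)=-1718, a(8)=3530, a(9)=-6966, a(10)=14026, a(11)=-27958, a(12)=56010, a(13)=-111926, a(14)=223946; answer 223946
Step 2: S1 = 223946; w = 4; total draws C(16,6) = 8008; complement C(12,6) = 924; favorable 8008 - 924 = 7084; P = 23/26; answer 23/26
Step 3: S2 = 23/26; threaded value p + q = 49; d = 10; cross terms: (-32*10 - 7*3)=-341, (7*11 - -17*10)=247, (-17*28 - -30*11)=-146, (-30*3 - -32*28)=806; twice the area = |566| = 566; area = 283; answer 283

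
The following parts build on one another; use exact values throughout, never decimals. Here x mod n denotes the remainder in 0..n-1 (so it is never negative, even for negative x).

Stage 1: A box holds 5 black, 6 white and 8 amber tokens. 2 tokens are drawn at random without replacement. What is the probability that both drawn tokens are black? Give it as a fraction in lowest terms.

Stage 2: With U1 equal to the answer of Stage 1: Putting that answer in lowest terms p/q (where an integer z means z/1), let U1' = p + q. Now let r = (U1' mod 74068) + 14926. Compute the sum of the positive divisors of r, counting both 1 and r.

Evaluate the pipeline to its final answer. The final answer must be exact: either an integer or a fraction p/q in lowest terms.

15108

Stage 1: total draws C(19,2) = 171; favorable C(5,2) = 10; P = 10/171; answer 10/171
Stage 2: U1 = 10/171; threaded value p + q = 181; r = 15107; 15107 is prime, so its only divisors are 1 and 15107; sigma = 1 + 15107 = 15108; answer 15108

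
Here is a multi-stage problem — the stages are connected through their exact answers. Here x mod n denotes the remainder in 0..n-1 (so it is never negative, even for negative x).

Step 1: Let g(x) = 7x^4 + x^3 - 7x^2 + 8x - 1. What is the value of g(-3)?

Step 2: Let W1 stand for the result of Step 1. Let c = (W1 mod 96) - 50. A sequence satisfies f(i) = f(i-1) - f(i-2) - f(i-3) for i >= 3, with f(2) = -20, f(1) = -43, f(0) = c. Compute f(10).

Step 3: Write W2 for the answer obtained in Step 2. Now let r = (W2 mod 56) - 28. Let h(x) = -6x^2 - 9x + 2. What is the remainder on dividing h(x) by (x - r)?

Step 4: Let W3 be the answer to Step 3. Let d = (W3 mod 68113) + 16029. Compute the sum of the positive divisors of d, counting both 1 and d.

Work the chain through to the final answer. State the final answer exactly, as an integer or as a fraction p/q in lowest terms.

217728

Step 1: 7*(-3)^4 + 1*(-3)^3 - 7*(-3)^2 + 8*(-3)^1 - 1 = (567) + (-27) + (-63) + (-24) + (-1) = 452; answer 452
Step 2: W1 = 452; c = 18; f(3) = 1*(-20) - 1*(-43) - 1*(18) = 5; iterating: f(3)=5, f(4)=68, f(5)=83, f(6)=10, f(7)=-141, f(8)=-234, f(9)=-103, f(10)=272; answer 272
Step 3: W2 = 272; r = 20; remainder = value at the root: -6*(20)^2 - 9*(20)^1 + 2 = (-2400) + (-180) + (2) = -2578; answer -2578
Step 4: W3 = -2578; d = 81564; 81564 = 2^2 * 3 * 7 * 971; sigma = (1 + 2 + 4) * (1 + 3) * (1 + 7) * (1 + 971) = 7 * 4 * 8 * 972 = 217728; answer 217728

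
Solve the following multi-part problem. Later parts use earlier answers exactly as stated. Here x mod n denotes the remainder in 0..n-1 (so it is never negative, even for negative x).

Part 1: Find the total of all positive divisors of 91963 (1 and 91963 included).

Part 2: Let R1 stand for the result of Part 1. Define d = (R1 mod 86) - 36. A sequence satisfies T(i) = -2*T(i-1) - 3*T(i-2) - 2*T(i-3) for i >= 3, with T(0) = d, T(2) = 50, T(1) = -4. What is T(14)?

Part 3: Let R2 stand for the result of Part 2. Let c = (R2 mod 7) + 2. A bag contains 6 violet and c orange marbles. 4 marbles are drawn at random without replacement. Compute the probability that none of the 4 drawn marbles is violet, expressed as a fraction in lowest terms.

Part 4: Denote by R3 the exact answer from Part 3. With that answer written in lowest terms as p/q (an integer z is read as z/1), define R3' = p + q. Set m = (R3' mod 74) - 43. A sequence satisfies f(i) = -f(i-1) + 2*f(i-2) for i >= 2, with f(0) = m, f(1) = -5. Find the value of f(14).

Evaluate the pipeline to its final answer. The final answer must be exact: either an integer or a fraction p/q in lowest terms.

Part 1: 91963 = 41 * 2243; sigma = (1 + 41) * (1 + 2243) = 42 * 2244 = 94248; answer 94248
Part 2: R1 = 94248; d = 42; T(3) = -2*(50) - 3*(-4) - 2*(42) = -172; iterating: T(3)=-172, T(4)=202, T(5)=12, T(6)=-286, T(7)=132, T(8)=570, T(9)=-964, T(10)=-46, T(11)=1844, T(12)=-1622, T(13)=-2196, T(14)=5570; answer 5570
Part 3: R2 = 5570; c = 7; total draws C(13,4) = 715; favorable C(7,4) = 35; P = 7/143; answer 7/143
Part 4: R3 = 7/143; threaded value p + q = 150; m = -41; f(2) = -1*(-5) + 2*(-41) = -77; iterating: f(2)=-77, f(3)=67, f(4)=-221, f(5)=355, f(6)=-797, f(7)=1507, f(8)=-3101, f(9)=6115, f(10)=-12317, f(11)=24547, f(12)=-49181, f(13)=98275, f(14)=-196637; answer -196637

-196637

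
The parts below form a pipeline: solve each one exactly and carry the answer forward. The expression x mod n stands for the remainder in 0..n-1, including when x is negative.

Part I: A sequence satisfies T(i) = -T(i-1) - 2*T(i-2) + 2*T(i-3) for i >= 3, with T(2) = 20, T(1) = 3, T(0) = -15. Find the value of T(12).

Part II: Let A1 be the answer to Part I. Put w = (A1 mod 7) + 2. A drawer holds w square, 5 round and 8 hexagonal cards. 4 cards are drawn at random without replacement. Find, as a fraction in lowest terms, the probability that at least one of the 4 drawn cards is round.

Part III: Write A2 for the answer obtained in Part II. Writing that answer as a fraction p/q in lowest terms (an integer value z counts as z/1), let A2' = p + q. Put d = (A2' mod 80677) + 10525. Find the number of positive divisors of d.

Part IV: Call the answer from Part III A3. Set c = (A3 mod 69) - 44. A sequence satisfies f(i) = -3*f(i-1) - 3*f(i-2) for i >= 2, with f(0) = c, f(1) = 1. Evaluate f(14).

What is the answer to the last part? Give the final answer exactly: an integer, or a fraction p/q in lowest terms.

59049

Part I: T(3) = -1*(20) - 2*(3) + 2*(-15) = -56; iterating: T(3)=-56, T(4)=22, T(5)=130, T(6)=-286, T(7)=70, T(8)=762, T(9)=-1474, T(10)=90, T(11)=4382, T(12)=-7510; answer -7510
Part II: A1 = -7510; w = 3; total draws C(16,4) = 1820; complement C(11,4) = 330; favorable 1820 - 330 = 1490; P = 149/182; answer 149/182
Part III: A2 = 149/182; threaded value p + q = 331; d = 10856; 10856 = 2^3 * 23 * 59; number of divisors = (3+1) * (1+1) * (1+1) = 16; answer 16
Part IV: A3 = 16; c = -28; f(2) = -3*(1) - 3*(-28) = 81; iterating: f(2)=81, f(3)=-246, f(4)=495, f(5)=-747, f(6)=756, f(7)=-27, f(8)=-2187, f(9)=6642, f(10)=-13365, f(11)=20169, f(12)=-20412, f(13)=729, f(14)=59049; answer 59049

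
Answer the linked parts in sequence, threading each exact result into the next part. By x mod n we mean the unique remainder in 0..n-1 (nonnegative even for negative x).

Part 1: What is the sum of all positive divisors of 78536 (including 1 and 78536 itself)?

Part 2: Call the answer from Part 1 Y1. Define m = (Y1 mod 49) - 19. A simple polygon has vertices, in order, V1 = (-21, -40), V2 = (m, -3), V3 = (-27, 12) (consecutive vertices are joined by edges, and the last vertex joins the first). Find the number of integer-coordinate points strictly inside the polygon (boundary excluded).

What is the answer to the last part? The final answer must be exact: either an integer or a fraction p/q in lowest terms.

Part 1: 78536 = 2^3 * 9817; sigma = (1 + 2 + 4 + 8) * (1 + 9817) = 15 * 9818 = 147270; answer 147270
Part 2: Y1 = 147270; m = 6; cross terms: (-21*-3 - 6*-40)=303, (6*12 - -27*-3)=-9, (-27*-40 - -21*12)=1332; twice the area = |1626| = 1626; area = 813; boundary points = 1 + 3 + 2 = 6; strictly interior points = area - boundary/2 + 1 = 811; answer 811

811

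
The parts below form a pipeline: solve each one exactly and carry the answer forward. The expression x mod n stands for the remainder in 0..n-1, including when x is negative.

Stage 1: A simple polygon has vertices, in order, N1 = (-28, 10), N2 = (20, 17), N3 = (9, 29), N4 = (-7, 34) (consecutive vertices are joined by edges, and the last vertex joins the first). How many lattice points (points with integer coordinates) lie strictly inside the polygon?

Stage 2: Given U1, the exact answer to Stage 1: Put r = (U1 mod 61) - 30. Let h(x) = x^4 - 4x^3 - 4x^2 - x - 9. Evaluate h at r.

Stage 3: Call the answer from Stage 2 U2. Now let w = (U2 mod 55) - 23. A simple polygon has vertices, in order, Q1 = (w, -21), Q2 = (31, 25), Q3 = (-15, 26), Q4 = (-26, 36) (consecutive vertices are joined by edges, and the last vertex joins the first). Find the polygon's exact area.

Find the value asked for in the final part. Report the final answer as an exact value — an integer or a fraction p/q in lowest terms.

2591/2

Stage 1: cross terms: (-28*17 - 20*10)=-676, (20*29 - 9*17)=427, (9*34 - -7*29)=509, (-7*10 - -28*34)=882; twice the area = |1142| = 1142; area = 571; boundary points = 1 + 1 + 1 + 3 = 6; strictly interior points = area - boundary/2 + 1 = 569; answer 569
Stage 2: U1 = 569; r = -10; 1*(-10)^4 - 4*(-10)^3 - 4*(-10)^2 - 1*(-10)^1 - 9 = (10000) + (4000) + (-400) + (10) + (-9) = 13601; answer 13601
Stage 3: U2 = 13601; w = -7; cross terms: (-7*25 - 31*-21)=476, (31*26 - -15*25)=1181, (-15*36 - -26*26)=136, (-26*-21 - -7*36)=798; twice the area = |2591| = 2591; area = 2591/2; answer 2591/2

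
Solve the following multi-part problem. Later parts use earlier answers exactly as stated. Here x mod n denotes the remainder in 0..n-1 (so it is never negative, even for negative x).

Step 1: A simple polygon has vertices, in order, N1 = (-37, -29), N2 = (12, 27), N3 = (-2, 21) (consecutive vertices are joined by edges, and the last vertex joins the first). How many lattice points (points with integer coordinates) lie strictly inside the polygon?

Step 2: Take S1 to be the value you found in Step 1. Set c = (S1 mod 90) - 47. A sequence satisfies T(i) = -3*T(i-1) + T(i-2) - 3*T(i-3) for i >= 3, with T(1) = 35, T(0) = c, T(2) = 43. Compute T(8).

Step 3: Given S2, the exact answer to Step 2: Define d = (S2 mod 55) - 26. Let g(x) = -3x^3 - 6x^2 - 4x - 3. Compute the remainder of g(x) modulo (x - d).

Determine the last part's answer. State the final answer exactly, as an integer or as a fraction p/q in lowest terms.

Step 1: cross terms: (-37*27 - 12*-29)=-651, (12*21 - -2*27)=306, (-2*-29 - -37*21)=835; twice the area = |490| = 490; area = 245; boundary points = 7 + 2 + 5 = 14; strictly interior points = area - boundary/2 + 1 = 239; answer 239
Step 2: S1 = 239; c = 12; T(3) = -3*(43) + 1*(35) - 3*(12) = -130; iterating: T(3)=-130, T(4)=328, T(5)=-1243, T(6)=4447, T(7)=-15568, T(8)=54880; answer 54880
Step 3: S2 = 54880; d = 19; remainder = value at the root: -3*(19)^3 - 6*(19)^2 - 4*(19)^1 - 3 = (-20577) + (-2166) + (-76) + (-3) = -22822; answer -22822

-22822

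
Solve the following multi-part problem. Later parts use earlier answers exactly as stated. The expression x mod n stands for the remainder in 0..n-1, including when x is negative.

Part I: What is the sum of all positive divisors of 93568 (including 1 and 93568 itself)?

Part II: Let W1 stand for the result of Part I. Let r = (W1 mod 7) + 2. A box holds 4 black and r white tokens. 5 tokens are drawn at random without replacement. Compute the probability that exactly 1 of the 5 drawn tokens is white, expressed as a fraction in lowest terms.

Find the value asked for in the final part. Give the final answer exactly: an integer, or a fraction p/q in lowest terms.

5/126

Part I: 93568 = 2^7 * 17 * 43; sigma = (1 + 2 + 4 + 8 + 16 + 32 + 64 + 128) * (1 + 17) * (1 + 43) = 255 * 18 * 44 = 201960; answer 201960
Part II: W1 = 201960; r = 5; total draws C(9,5) = 126; favorable C(5,1)*C(4,4) = 5; P = 5/126; answer 5/126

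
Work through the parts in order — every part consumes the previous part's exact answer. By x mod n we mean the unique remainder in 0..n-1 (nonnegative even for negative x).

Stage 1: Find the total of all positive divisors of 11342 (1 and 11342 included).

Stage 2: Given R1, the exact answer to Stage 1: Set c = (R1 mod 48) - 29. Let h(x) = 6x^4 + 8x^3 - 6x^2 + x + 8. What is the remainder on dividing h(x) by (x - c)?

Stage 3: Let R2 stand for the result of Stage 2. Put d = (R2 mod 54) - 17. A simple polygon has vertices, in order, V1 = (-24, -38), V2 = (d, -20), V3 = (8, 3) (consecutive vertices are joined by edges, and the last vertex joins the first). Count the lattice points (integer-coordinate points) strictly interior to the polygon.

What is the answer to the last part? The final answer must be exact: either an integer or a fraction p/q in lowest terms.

72

Stage 1: 11342 = 2 * 53 * 107; sigma = (1 + 2) * (1 + 53) * (1 + 107) = 3 * 54 * 108 = 17496; answer 17496
Stage 2: R1 = 17496; c = -5; remainder = value at the root: 6*(-5)^4 + 8*(-5)^3 - 6*(-5)^2 + 1*(-5)^1 + 8 = (3750) + (-1000) + (-150) + (-5) + (8) = 2603; answer 2603
Stage 3: R2 = 2603; d = -6; cross terms: (-24*-20 - -6*-38)=252, (-6*3 - 8*-20)=142, (8*-38 - -24*3)=-232; twice the area = |162| = 162; area = 81; boundary points = 18 + 1 + 1 = 20; strictly interior points = area - boundary/2 + 1 = 72; answer 72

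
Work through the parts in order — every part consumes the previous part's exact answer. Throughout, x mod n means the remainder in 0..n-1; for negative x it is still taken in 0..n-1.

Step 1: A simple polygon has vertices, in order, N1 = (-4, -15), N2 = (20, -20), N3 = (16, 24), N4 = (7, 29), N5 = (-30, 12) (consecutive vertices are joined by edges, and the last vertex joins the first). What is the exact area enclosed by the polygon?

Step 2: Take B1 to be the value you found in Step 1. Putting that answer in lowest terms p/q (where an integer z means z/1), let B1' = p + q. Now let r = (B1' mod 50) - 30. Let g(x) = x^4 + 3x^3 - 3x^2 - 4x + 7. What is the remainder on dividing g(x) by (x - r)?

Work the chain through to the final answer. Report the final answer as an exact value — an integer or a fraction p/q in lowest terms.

39892

Step 1: cross terms: (-4*-20 - 20*-15)=380, (20*24 - 16*-20)=800, (16*29 - 7*24)=296, (7*12 - -30*29)=954, (-30*-15 - -4*12)=498; twice the area = |2928| = 2928; area = 1464; answer 1464
Step 2: B1 = 1464; threaded value p + q = 1465; r = -15; remainder = value at the root: 1*(-15)^4 + 3*(-15)^3 - 3*(-15)^2 - 4*(-15)^1 + 7 = (50625) + (-10125) + (-675) + (60) + (7) = 39892; answer 39892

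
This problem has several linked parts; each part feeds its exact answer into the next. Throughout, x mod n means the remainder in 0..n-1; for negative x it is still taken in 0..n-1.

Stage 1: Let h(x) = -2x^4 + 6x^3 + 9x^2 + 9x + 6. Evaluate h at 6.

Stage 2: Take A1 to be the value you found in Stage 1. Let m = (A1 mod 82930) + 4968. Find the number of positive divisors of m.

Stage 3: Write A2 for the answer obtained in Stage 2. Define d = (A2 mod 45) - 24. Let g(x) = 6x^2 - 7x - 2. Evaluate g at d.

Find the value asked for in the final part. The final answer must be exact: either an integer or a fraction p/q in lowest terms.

438

Stage 1: -2*(6)^4 + 6*(6)^3 + 9*(6)^2 + 9*(6)^1 + 6 = (-2592) + (1296) + (324) + (54) + (6) = -912; answer -912
Stage 2: A1 = -912; m = 86986; 86986 = 2 * 23 * 31 * 61; number of divisors = (1+1) * (1+1) * (1+1) * (1+1) = 16; answer 16
Stage 3: A2 = 16; d = -8; 6*(-8)^2 - 7*(-8)^1 - 2 = (384) + (56) + (-2) = 438; answer 438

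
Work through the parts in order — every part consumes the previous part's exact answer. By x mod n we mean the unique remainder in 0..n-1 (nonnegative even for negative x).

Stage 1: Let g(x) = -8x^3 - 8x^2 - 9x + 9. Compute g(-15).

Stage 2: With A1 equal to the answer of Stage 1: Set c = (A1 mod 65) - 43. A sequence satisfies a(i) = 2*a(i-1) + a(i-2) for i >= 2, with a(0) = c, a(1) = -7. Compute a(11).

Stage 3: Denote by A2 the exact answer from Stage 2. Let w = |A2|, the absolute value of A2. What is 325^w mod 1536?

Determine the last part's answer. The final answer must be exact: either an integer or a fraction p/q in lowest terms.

Stage 1: -8*(-15)^3 - 8*(-15)^2 - 9*(-15)^1 + 9 = (27000) + (-1800) + (135) + (9) = 25344; answer 25344
Stage 2: A1 = 25344; c = 16; a(2) = 2*(-7) + 1*(16) = 2; iterating: a(2)=2, a(3)=-3, a(4)=-4, a(5)=-11, a(6)=-26, a(7)=-63, a(8)=-152, a(9)=-367, a(10)=-886, a(11)=-2139; answer -2139
Stage 3: A2 = -2139; w = 2139; squarings mod 1536: 325^1=325, 325^2=1177, 325^4=1393, 325^8=481, 325^16=961, 325^32=385, 325^64=769, 325^128=1, 325^256=1, 325^512=1, 325^1024=1, 325^2048=1; 325^2139 = 325^1 * 325^2 * 325^8 * 325^16 * 325^64 * 325^2048 = 1117 (mod 1536); answer 1117

1117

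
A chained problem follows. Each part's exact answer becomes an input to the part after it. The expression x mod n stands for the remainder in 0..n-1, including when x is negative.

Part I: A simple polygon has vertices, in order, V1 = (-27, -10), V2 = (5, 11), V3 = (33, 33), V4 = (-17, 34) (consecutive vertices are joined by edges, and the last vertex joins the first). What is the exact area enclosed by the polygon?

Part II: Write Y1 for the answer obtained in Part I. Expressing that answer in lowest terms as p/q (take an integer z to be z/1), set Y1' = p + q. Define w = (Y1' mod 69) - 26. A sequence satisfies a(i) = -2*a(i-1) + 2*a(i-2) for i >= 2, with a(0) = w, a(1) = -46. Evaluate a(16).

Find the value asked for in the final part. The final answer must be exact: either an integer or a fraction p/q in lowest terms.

197157376

Part I: cross terms: (-27*11 - 5*-10)=-247, (5*33 - 33*11)=-198, (33*34 - -17*33)=1683, (-17*-10 - -27*34)=1088; twice the area = |2326| = 2326; area = 1163; answer 1163
Part II: Y1 = 1163; threaded value p + q = 1164; w = 34; a(2) = -2*(-46) + 2*(34) = 160; iterating: a(2)=160, a(3)=-412, a(4)=1144, a(5)=-3112, a(6)=8512, a(7)=-23248, a(8)=63520, a(9)=-173536, a(10)=474112, a(11)=-1295296, a(12)=3538816, a(13)=-9668224, a(14)=26414080, a(15)=-72164608, a(16)=197157376; answer 197157376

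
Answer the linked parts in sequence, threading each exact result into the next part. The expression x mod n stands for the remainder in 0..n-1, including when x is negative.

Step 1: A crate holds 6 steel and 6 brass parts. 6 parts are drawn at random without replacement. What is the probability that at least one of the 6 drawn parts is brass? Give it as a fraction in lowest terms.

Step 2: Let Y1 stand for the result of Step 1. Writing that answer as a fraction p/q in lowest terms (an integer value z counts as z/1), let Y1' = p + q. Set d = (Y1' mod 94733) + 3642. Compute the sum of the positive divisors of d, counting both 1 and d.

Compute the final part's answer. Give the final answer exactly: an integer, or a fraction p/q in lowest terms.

Step 1: total draws C(12,6) = 924; complement C(6,6) = 1; favorable 924 - 1 = 923; P = 923/924; answer 923/924
Step 2: Y1 = 923/924; threaded value p + q = 1847; d = 5489; 5489 = 11 * 499; sigma = (1 + 11) * (1 + 499) = 12 * 500 = 6000; answer 6000

6000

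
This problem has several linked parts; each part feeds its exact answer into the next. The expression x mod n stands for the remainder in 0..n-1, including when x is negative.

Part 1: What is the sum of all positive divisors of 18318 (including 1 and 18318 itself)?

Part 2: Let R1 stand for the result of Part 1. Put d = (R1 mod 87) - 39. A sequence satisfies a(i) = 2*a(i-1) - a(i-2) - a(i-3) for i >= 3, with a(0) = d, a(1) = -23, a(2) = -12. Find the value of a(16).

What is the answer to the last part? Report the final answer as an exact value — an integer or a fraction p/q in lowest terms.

Part 1: 18318 = 2 * 3 * 43 * 71; sigma = (1 + 2) * (1 + 3) * (1 + 43) * (1 + 71) = 3 * 4 * 44 * 72 = 38016; answer 38016
Part 2: R1 = 38016; d = 45; a(3) = 2*(-12) - 1*(-23) - 1*(45) = -46; iterating: a(3)=-46, a(4)=-57, a(5)=-56, a(6)=-9, a(7)=95, a(8)=255, a(9)=424, a(10)=498, a(11)=317, a(12)=-288, a(13)=-1391, a(14)=-2811, a(15)=-3943, a(16)=-3684; answer -3684

-3684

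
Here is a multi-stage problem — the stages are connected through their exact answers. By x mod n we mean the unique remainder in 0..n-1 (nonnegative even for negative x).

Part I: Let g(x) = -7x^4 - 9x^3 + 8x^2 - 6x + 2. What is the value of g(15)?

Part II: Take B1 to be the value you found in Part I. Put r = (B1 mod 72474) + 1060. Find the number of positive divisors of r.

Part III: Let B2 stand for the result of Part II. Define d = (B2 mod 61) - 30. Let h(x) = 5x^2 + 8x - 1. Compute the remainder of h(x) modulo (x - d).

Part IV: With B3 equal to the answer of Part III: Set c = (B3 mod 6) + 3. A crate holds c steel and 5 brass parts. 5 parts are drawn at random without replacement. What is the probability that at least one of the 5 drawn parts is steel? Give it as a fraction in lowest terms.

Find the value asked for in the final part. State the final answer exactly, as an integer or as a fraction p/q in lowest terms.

Part I: -7*(15)^4 - 9*(15)^3 + 8*(15)^2 - 6*(15)^1 + 2 = (-354375) + (-30375) + (1800) + (-90) + (2) = -383038; answer -383038
Part II: B1 = -383038; r = 52866; 52866 = 2 * 3^3 * 11 * 89; number of divisors = (1+1) * (3+1) * (1+1) * (1+1) = 32; answer 32
Part III: B2 = 32; d = 2; remainder = value at the root: 5*(2)^2 + 8*(2)^1 - 1 = (20) + (16) + (-1) = 35; answer 35
Part IV: B3 = 35; c = 8; total draws C(13,5) = 1287; complement C(5,5) = 1; favorable 1287 - 1 = 1286; P = 1286/1287; answer 1286/1287

1286/1287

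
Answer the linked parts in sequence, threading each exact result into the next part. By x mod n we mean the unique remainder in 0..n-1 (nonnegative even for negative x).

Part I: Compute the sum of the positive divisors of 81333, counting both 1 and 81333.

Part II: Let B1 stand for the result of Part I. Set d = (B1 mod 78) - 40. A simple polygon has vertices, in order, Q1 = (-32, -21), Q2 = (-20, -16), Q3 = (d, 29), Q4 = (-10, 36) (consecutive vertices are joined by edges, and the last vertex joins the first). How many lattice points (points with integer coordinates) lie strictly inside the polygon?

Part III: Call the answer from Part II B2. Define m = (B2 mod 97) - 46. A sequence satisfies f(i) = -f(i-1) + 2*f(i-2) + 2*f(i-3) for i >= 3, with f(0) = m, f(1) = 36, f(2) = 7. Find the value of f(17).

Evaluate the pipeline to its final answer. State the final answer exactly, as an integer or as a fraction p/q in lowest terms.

-5829

Part I: 81333 = 3^2 * 7 * 1291; sigma = (1 + 3 + 9) * (1 + 7) * (1 + 1291) = 13 * 8 * 1292 = 134368; answer 134368
Part II: B1 = 134368; d = 12; cross terms: (-32*-16 - -20*-21)=92, (-20*29 - 12*-16)=-388, (12*36 - -10*29)=722, (-10*-21 - -32*36)=1362; twice the area = |1788| = 1788; area = 894; boundary points = 1 + 1 + 1 + 1 = 4; strictly interior points = area - boundary/2 + 1 = 893; answer 893
Part III: B2 = 893; m = -26; f(3) = -1*(7) + 2*(36) + 2*(-26) = 13; iterating: f(3)=13, f(4)=73, f(5)=-33, f(6)=205, f(7)=-125, f(8)=469, f(9)=-309, f(10)=997, f(11)=-677, f(12)=2053, f(13)=-1413, f(14)=4165, f(15)=-2885, f(16)=8389, f(17)=-5829; answer -5829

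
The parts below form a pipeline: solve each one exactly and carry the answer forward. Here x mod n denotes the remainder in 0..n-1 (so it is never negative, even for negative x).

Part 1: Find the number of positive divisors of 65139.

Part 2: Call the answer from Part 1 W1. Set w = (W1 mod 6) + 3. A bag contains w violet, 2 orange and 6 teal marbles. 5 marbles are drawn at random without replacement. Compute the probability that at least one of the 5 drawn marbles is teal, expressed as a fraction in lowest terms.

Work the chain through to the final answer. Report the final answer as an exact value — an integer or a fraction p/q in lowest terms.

Part 1: 65139 = 3 * 21713; number of divisors = (1+1) * (1+1) = 4; answer 4
Part 2: W1 = 4; w = 7; total draws C(15,5) = 3003; complement C(9,5) = 126; favorable 3003 - 126 = 2877; P = 137/143; answer 137/143

137/143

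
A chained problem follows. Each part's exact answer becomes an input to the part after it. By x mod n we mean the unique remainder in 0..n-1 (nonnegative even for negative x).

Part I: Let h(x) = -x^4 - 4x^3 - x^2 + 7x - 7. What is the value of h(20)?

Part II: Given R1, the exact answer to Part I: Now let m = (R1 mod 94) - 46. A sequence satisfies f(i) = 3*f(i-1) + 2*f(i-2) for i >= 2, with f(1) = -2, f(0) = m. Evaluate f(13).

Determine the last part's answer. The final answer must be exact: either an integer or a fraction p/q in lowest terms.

15030052

Part I: -1*(20)^4 - 4*(20)^3 - 1*(20)^2 + 7*(20)^1 - 7 = (-160000) + (-32000) + (-400) + (140) + (-7) = -192267; answer -192267
Part II: R1 = -192267; m = 11; f(2) = 3*(-2) + 2*(11) = 16; iterating: f(2)=16, f(3)=44, f(4)=164, f(5)=580, f(6)=2068, f(7)=7364, f(8)=26228, f(9)=93412, f(10)=332692, f(11)=1184900, f(12)=4220084, f(13)=15030052; answer 15030052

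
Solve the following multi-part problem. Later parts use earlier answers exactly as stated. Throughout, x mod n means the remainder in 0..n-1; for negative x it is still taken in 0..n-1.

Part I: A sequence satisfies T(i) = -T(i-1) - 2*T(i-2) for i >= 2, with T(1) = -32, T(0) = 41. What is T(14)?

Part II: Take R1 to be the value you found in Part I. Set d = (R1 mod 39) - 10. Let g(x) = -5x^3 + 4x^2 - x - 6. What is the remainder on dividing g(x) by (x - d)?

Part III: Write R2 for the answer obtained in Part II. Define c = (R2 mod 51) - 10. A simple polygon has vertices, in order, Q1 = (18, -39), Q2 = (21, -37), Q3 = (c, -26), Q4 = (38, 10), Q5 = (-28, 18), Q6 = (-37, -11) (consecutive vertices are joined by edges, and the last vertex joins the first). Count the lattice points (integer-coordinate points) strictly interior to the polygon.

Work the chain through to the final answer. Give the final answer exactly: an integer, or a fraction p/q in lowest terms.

Part I: T(2) = -1*(-32) - 2*(41) = -50; iterating: T(2)=-50, T(3)=114, T(4)=-14, T(5)=-214, T(6)=242, T(7)=186, T(8)=-670, T(9)=298, T(10)=1042, T(11)=-1638, T(12)=-446, T(13)=3722, T(14)=-2830; answer -2830
Part II: R1 = -2830; d = 7; remainder = value at the root: -5*(7)^3 + 4*(7)^2 - 1*(7)^1 - 6 = (-1715) + (196) + (-7) + (-6) = -1532; answer -1532
Part III: R2 = -1532; c = 39; cross terms: (18*-37 - 21*-39)=153, (21*-26 - 39*-37)=897, (39*10 - 38*-26)=1378, (38*18 - -28*10)=964, (-28*-11 - -37*18)=974, (-37*-39 - 18*-11)=1641; twice the area = |6007| = 6007; area = 6007/2; boundary points = 1 + 1 + 1 + 2 + 1 + 1 = 7; strictly interior points = area - boundary/2 + 1 = 3001; answer 3001

3001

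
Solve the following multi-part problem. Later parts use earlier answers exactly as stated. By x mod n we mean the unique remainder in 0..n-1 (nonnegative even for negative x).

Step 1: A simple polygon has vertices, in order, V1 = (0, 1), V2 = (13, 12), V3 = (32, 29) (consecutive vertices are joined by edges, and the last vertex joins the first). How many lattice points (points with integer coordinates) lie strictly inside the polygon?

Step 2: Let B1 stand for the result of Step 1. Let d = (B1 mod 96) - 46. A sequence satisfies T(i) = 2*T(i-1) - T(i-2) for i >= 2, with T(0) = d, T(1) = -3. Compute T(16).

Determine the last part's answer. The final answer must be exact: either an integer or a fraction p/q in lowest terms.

582

Step 1: cross terms: (0*12 - 13*1)=-13, (13*29 - 32*12)=-7, (32*1 - 0*29)=32; twice the area = |12| = 12; area = 6; boundary points = 1 + 1 + 4 = 6; strictly interior points = area - boundary/2 + 1 = 4; answer 4
Step 2: B1 = 4; d = -42; T(2) = 2*(-3) - 1*(-42) = 36; iterating: T(2)=36, T(3)=75, T(4)=114, T(5)=153, T(6)=192, T(7)=231, T(8)=270, T(9)=309, T(10)=348, T(11)=387, T(12)=426, T(13)=465, T(14)=504, T(15)=543, T(16)=582; answer 582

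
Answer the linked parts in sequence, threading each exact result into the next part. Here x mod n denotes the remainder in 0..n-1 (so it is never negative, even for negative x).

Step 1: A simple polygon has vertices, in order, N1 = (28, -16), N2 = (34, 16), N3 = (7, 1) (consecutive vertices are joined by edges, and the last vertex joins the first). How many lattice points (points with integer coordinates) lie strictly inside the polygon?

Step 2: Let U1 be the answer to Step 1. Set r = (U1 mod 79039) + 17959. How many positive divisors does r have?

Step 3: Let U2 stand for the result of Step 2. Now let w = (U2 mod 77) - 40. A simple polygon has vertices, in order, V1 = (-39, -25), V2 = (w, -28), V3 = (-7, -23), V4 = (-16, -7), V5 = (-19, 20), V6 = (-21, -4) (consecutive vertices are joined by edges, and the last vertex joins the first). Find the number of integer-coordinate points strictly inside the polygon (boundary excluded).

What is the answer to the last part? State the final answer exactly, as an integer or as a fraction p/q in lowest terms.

Step 1: cross terms: (28*16 - 34*-16)=992, (34*1 - 7*16)=-78, (7*-16 - 28*1)=-140; twice the area = |774| = 774; area = 387; boundary points = 2 + 3 + 1 = 6; strictly interior points = area - boundary/2 + 1 = 385; answer 385
Step 2: U1 = 385; r = 18344; 18344 = 2^3 * 2293; number of divisors = (3+1) * (1+1) = 8; answer 8
Step 3: U2 = 8; w = -32; cross terms: (-39*-28 - -32*-25)=292, (-32*-23 - -7*-28)=540, (-7*-7 - -16*-23)=-319, (-16*20 - -19*-7)=-453, (-19*-4 - -21*20)=496, (-21*-25 - -39*-4)=369; twice the area = |925| = 925; area = 925/2; boundary points = 1 + 5 + 1 + 3 + 2 + 3 = 15; strictly interior points = area - boundary/2 + 1 = 456; answer 456

456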